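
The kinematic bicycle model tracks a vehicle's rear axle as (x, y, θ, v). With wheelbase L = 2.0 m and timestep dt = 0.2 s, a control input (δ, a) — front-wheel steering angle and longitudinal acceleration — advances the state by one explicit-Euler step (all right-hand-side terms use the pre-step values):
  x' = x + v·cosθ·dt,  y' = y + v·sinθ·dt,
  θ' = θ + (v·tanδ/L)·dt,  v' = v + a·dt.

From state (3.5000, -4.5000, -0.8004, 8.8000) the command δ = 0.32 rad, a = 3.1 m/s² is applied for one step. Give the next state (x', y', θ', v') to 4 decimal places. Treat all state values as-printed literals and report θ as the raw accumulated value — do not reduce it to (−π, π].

x' = 3.5000 + 8.8000·cos(-0.8004)·0.2 = 4.7257
y' = -4.5000 + 8.8000·sin(-0.8004)·0.2 = -5.7630
θ' = -0.8004 + (8.8000/2.0)·tan(0.32)·0.2 = -0.5088
v' = 8.8000 + 3.1000·0.2 = 9.4200

(4.7257, -5.7630, -0.5088, 9.4200)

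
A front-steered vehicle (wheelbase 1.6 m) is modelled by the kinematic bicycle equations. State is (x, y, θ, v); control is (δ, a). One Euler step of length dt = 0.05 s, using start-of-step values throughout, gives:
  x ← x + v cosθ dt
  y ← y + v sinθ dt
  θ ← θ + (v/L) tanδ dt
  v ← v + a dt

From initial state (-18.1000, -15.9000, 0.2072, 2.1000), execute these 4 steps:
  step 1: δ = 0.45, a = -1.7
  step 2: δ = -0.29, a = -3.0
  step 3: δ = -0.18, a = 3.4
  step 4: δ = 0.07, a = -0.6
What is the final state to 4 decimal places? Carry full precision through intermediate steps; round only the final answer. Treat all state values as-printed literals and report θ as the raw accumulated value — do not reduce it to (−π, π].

after step 1 (δ=0.45, a=-1.7): (-17.997246, -15.878399, 0.238900, 2.015000)
after step 2 (δ=-0.29, a=-3.0): (-17.899357, -15.854558, 0.220110, 1.865000)
after step 3 (δ=-0.18, a=3.4): (-17.808357, -15.834199, 0.209504, 2.035000)
after step 4 (δ=0.07, a=-0.6): (-17.708832, -15.813037, 0.213963, 2.005000)

(-17.7088, -15.8130, 0.2140, 2.0050)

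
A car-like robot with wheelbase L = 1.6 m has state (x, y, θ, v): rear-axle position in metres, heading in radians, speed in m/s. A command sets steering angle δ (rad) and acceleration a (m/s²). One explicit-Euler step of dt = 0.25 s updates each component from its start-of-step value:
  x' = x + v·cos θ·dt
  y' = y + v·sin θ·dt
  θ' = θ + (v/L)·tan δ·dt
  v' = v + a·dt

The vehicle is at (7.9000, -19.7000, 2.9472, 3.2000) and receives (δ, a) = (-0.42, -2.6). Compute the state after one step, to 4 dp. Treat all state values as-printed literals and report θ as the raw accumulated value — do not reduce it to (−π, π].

x' = 7.9000 + 3.2000·cos(2.9472)·0.25 = 7.1151
y' = -19.7000 + 3.2000·sin(2.9472)·0.25 = -19.5455
θ' = 2.9472 + (3.2000/1.6)·tan(-0.42)·0.25 = 2.7239
v' = 3.2000 − 2.6000·0.25 = 2.5500

(7.1151, -19.5455, 2.7239, 2.5500)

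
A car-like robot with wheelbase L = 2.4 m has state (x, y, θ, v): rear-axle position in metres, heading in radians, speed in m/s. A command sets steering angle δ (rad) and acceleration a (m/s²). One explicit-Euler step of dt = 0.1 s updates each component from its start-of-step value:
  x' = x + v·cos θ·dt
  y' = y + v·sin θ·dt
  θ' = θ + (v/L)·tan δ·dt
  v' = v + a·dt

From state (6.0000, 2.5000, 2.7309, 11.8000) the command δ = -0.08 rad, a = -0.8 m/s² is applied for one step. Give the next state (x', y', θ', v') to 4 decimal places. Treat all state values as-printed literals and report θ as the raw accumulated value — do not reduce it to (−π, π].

(4.9181, 2.9711, 2.6915, 11.7200)

x' = 6.0000 + 11.8000·cos(2.7309)·0.1 = 4.9181
y' = 2.5000 + 11.8000·sin(2.7309)·0.1 = 2.9711
θ' = 2.7309 + (11.8000/2.4)·tan(-0.08)·0.1 = 2.6915
v' = 11.8000 − 0.8000·0.1 = 11.7200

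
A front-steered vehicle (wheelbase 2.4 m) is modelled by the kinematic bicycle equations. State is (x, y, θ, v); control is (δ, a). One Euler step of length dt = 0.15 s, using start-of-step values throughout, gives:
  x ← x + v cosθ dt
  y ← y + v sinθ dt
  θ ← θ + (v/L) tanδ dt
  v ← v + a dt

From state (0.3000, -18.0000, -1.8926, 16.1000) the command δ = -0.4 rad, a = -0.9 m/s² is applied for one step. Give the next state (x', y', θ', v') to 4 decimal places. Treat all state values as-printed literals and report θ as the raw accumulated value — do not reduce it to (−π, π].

x' = 0.3000 + 16.1000·cos(-1.8926)·0.15 = -0.4638
y' = -18.0000 + 16.1000·sin(-1.8926)·0.15 = -20.2910
θ' = -1.8926 + (16.1000/2.4)·tan(-0.4)·0.15 = -2.3180
v' = 16.1000 − 0.9000·0.15 = 15.9650

(-0.4638, -20.2910, -2.3180, 15.9650)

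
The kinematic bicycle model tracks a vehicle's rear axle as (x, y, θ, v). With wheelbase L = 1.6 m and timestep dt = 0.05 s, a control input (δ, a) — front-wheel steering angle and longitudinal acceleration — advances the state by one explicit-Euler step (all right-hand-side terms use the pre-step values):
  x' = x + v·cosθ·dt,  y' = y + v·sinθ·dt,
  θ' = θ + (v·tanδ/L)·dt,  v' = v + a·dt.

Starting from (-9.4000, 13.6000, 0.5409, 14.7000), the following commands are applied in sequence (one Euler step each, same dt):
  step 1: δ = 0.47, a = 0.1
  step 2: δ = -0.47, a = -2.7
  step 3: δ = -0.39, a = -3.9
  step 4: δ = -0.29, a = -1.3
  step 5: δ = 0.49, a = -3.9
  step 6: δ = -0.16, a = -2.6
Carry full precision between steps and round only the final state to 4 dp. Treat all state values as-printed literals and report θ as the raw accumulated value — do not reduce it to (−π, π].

after step 1 (δ=0.47, a=0.1): (-8.769924, 13.978457, 0.774247, 14.705000)
after step 2 (δ=-0.47, a=-2.7): (-8.244259, 14.492528, 0.540821, 14.570000)
after step 3 (δ=-0.39, a=-3.9): (-7.619726, 14.867588, 0.353662, 14.375000)
after step 4 (δ=-0.29, a=-1.3): (-6.945459, 15.116517, 0.219610, 14.310000)
after step 5 (δ=0.49, a=-3.9): (-6.247143, 15.272388, 0.458134, 14.115000)
after step 6 (δ=-0.16, a=-2.6): (-5.614171, 15.584524, 0.386951, 13.985000)

(-5.6142, 15.5845, 0.3870, 13.9850)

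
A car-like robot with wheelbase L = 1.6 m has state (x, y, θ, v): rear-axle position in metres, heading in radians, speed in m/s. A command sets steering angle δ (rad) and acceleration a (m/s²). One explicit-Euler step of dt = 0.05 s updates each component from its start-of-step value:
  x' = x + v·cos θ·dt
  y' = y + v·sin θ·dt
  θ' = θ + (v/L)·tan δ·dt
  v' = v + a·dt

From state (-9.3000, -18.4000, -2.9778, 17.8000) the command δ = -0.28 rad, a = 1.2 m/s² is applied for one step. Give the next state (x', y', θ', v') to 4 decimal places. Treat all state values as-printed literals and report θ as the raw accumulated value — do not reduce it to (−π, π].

x' = -9.3000 + 17.8000·cos(-2.9778)·0.05 = -10.1781
y' = -18.4000 + 17.8000·sin(-2.9778)·0.05 = -18.5451
θ' = -2.9778 + (17.8000/1.6)·tan(-0.28)·0.05 = -3.1378
v' = 17.8000 + 1.2000·0.05 = 17.8600

(-10.1781, -18.5451, -3.1378, 17.8600)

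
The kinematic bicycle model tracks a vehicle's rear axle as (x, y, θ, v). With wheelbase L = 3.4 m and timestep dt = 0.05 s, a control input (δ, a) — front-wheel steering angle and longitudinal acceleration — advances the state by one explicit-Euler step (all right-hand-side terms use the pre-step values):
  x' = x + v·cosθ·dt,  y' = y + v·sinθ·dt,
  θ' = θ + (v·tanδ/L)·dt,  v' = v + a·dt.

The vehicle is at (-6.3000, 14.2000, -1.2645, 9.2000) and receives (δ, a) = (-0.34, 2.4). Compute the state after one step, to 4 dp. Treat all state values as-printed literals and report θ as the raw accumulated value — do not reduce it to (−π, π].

(-6.1613, 13.7614, -1.3124, 9.3200)

x' = -6.3000 + 9.2000·cos(-1.2645)·0.05 = -6.1613
y' = 14.2000 + 9.2000·sin(-1.2645)·0.05 = 13.7614
θ' = -1.2645 + (9.2000/3.4)·tan(-0.34)·0.05 = -1.3124
v' = 9.2000 + 2.4000·0.05 = 9.3200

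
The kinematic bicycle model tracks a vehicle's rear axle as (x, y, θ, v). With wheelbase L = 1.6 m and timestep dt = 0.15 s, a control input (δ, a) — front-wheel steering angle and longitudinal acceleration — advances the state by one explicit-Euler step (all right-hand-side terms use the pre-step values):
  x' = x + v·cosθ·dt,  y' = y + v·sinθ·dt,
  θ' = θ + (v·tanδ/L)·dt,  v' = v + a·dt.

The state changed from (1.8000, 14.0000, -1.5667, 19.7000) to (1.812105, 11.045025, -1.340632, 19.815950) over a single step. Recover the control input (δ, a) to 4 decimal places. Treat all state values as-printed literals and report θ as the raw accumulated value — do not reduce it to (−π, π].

δ = 0.1218, a = 0.7730

a = (v'−v)/dt = (0.115950)/0.15 = 0.7730
Δθ = θ'−θ = 0.226068;  (v·dt/L) = 19.7000·0.15/1.6 = 1.846875
tan δ = Δθ·L/(v·dt) = 0.122406  →  δ = 0.1218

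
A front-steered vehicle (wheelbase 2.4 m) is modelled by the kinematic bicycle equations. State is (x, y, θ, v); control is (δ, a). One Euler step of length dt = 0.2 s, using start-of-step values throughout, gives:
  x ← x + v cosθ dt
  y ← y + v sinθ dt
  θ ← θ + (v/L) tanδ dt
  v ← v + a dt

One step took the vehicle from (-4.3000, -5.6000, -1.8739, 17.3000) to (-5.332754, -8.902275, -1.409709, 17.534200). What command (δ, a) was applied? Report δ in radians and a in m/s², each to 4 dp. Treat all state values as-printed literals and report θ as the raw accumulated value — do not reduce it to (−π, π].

δ = 0.3115, a = 1.1710

a = (v'−v)/dt = (0.234200)/0.2 = 1.1710
Δθ = θ'−θ = 0.464191;  (v·dt/L) = 17.3000·0.2/2.4 = 1.441667
tan δ = Δθ·L/(v·dt) = 0.321982  →  δ = 0.3115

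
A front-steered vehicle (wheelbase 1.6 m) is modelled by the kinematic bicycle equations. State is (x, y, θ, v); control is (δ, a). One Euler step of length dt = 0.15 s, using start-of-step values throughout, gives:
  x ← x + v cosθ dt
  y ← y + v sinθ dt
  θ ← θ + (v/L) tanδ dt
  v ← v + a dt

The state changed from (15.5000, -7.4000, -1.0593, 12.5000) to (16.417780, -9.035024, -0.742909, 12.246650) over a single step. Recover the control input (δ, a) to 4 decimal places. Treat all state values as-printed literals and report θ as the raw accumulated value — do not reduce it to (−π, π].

δ = 0.2637, a = -1.6890

a = (v'−v)/dt = (-0.253350)/0.15 = -1.6890
Δθ = θ'−θ = 0.316391;  (v·dt/L) = 12.5000·0.15/1.6 = 1.171875
tan δ = Δθ·L/(v·dt) = 0.269987  →  δ = 0.2637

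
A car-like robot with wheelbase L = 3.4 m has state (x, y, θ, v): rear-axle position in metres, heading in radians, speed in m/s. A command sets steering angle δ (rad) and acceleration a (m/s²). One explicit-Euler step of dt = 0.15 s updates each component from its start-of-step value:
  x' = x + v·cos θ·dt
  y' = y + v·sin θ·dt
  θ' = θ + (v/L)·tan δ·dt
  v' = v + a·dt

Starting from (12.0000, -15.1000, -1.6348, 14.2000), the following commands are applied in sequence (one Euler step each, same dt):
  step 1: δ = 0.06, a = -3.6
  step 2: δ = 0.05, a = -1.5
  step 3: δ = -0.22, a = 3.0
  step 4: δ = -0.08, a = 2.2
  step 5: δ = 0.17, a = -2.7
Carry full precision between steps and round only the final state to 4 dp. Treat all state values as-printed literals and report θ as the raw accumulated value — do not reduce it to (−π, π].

(11.1727, -25.4533, -1.6410, 13.8100)

after step 1 (δ=0.06, a=-3.6): (11.863765, -17.225639, -1.597167, 13.660000)
after step 2 (δ=0.05, a=-1.5): (11.809739, -19.273926, -1.567009, 13.435000)
after step 3 (δ=-0.22, a=3.0): (11.817371, -21.289162, -1.699553, 13.885000)
after step 4 (δ=-0.08, a=2.2): (11.549944, -23.354672, -1.748664, 14.215000)
after step 5 (δ=0.17, a=-2.7): (11.172683, -25.453282, -1.641012, 13.810000)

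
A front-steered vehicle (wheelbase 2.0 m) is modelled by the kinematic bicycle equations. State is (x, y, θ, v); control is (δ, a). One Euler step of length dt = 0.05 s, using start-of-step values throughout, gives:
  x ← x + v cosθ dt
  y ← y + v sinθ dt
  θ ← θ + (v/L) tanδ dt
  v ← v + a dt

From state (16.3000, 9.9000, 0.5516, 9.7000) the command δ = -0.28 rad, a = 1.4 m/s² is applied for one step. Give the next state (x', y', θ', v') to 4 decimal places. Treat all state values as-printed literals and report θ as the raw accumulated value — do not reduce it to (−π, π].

(16.7131, 10.1542, 0.4819, 9.7700)

x' = 16.3000 + 9.7000·cos(0.5516)·0.05 = 16.7131
y' = 9.9000 + 9.7000·sin(0.5516)·0.05 = 10.1542
θ' = 0.5516 + (9.7000/2.0)·tan(-0.28)·0.05 = 0.4819
v' = 9.7000 + 1.4000·0.05 = 9.7700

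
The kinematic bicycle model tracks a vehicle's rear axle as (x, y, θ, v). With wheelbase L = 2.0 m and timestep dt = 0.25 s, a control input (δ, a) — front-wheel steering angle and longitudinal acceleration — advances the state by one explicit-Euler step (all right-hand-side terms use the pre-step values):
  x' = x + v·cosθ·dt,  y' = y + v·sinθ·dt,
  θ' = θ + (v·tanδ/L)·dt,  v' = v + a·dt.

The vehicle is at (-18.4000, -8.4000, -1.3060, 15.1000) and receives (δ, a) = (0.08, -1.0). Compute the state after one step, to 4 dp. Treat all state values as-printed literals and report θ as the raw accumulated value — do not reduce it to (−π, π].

x' = -18.4000 + 15.1000·cos(-1.3060)·0.25 = -17.4120
y' = -8.4000 + 15.1000·sin(-1.3060)·0.25 = -12.0434
θ' = -1.3060 + (15.1000/2.0)·tan(0.08)·0.25 = -1.1547
v' = 15.1000 − 1.0000·0.25 = 14.8500

(-17.4120, -12.0434, -1.1547, 14.8500)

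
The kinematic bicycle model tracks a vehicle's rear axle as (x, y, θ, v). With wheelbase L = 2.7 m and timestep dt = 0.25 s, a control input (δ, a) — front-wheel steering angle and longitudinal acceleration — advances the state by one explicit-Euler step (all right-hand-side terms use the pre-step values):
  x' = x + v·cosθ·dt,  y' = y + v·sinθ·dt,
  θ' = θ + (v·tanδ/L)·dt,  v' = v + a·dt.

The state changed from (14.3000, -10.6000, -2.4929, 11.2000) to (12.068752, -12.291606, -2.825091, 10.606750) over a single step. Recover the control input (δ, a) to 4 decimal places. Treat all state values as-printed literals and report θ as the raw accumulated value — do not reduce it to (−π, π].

a = (v'−v)/dt = (-0.593250)/0.25 = -2.3730
Δθ = θ'−θ = -0.332191;  (v·dt/L) = 11.2000·0.25/2.7 = 1.037037
tan δ = Δθ·L/(v·dt) = -0.320327  →  δ = -0.3100

δ = -0.3100, a = -2.3730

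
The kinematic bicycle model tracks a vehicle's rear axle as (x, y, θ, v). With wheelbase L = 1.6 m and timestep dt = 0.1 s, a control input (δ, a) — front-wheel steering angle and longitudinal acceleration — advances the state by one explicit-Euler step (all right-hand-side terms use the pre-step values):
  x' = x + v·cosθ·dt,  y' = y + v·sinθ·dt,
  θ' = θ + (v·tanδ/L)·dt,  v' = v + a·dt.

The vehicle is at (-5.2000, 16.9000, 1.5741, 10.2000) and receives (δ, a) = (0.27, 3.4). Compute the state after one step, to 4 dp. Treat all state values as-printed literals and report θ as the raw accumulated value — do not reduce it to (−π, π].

x' = -5.2000 + 10.2000·cos(1.5741)·0.1 = -5.2034
y' = 16.9000 + 10.2000·sin(1.5741)·0.1 = 17.9200
θ' = 1.5741 + (10.2000/1.6)·tan(0.27)·0.1 = 1.7505
v' = 10.2000 + 3.4000·0.1 = 10.5400

(-5.2034, 17.9200, 1.7505, 10.5400)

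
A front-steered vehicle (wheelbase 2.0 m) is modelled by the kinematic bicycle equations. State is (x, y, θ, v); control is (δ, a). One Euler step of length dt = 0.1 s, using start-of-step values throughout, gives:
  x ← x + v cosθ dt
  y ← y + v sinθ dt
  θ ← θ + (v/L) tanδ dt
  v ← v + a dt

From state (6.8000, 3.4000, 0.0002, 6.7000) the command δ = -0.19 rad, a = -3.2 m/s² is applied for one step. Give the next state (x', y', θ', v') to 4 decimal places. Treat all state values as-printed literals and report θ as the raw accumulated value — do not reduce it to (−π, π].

x' = 6.8000 + 6.7000·cos(0.0002)·0.1 = 7.4700
y' = 3.4000 + 6.7000·sin(0.0002)·0.1 = 3.4001
θ' = 0.0002 + (6.7000/2.0)·tan(-0.19)·0.1 = -0.0642
v' = 6.7000 − 3.2000·0.1 = 6.3800

(7.4700, 3.4001, -0.0642, 6.3800)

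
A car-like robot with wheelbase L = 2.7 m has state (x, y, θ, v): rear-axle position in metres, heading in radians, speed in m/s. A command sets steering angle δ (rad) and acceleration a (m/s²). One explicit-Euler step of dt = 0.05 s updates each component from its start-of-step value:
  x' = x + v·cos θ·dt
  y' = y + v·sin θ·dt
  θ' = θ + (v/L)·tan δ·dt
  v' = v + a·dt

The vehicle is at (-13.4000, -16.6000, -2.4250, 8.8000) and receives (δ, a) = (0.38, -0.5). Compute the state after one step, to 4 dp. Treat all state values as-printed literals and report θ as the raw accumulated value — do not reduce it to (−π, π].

(-13.7318, -16.8890, -2.3599, 8.7750)

x' = -13.4000 + 8.8000·cos(-2.4250)·0.05 = -13.7318
y' = -16.6000 + 8.8000·sin(-2.4250)·0.05 = -16.8890
θ' = -2.4250 + (8.8000/2.7)·tan(0.38)·0.05 = -2.3599
v' = 8.8000 − 0.5000·0.05 = 8.7750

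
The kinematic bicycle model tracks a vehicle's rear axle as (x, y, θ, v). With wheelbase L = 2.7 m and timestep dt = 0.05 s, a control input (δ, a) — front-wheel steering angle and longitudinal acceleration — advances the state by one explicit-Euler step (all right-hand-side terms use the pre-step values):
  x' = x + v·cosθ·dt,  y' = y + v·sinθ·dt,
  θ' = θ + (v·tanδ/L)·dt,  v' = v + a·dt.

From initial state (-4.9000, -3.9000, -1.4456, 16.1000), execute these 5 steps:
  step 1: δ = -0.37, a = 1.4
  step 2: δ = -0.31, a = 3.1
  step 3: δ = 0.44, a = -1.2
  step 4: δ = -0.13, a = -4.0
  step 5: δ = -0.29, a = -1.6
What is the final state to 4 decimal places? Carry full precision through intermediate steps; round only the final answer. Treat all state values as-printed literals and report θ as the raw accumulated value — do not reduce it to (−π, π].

after step 1 (δ=-0.37, a=1.4): (-4.799480, -4.698699, -1.561241, 16.170000)
after step 2 (δ=-0.31, a=3.1): (-4.791754, -5.507162, -1.657161, 16.325000)
after step 3 (δ=0.44, a=-1.2): (-4.862162, -6.320370, -1.514837, 16.265000)
after step 4 (δ=-0.13, a=-4.0): (-4.816677, -7.132347, -1.554216, 16.065000)
after step 5 (δ=-0.29, a=-1.6): (-4.803359, -7.935487, -1.642993, 15.985000)

(-4.8034, -7.9355, -1.6430, 15.9850)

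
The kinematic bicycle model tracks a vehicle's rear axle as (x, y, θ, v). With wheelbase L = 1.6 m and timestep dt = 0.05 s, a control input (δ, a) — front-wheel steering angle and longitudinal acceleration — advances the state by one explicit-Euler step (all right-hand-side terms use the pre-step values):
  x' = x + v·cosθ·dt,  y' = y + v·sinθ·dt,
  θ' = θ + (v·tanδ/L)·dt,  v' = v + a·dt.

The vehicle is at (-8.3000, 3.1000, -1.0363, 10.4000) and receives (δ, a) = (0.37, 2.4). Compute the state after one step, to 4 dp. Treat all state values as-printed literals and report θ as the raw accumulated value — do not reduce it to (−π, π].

x' = -8.3000 + 10.4000·cos(-1.0363)·0.05 = -8.0351
y' = 3.1000 + 10.4000·sin(-1.0363)·0.05 = 2.6525
θ' = -1.0363 + (10.4000/1.6)·tan(0.37)·0.05 = -0.9102
v' = 10.4000 + 2.4000·0.05 = 10.5200

(-8.0351, 2.6525, -0.9102, 10.5200)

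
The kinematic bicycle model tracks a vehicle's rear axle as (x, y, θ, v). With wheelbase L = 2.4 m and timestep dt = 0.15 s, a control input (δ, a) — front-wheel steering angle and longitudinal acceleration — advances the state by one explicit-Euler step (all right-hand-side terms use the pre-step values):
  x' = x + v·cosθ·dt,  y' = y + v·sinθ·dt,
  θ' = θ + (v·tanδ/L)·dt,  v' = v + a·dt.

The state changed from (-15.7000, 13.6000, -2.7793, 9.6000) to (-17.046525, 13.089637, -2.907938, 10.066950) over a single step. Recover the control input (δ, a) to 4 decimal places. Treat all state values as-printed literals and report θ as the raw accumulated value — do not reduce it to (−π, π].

a = (v'−v)/dt = (0.466950)/0.15 = 3.1130
Δθ = θ'−θ = -0.128638;  (v·dt/L) = 9.6000·0.15/2.4 = 0.600000
tan δ = Δθ·L/(v·dt) = -0.214397  →  δ = -0.2112

δ = -0.2112, a = 3.1130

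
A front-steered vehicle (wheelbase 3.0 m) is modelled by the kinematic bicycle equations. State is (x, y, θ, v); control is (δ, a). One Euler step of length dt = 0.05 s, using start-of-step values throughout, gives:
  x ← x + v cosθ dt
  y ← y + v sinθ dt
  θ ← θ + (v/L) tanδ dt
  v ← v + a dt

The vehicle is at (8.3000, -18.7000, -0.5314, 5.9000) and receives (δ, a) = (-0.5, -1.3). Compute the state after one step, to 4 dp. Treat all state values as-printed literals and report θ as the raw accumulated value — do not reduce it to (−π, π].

(8.5543, -18.8495, -0.5851, 5.8350)

x' = 8.3000 + 5.9000·cos(-0.5314)·0.05 = 8.5543
y' = -18.7000 + 5.9000·sin(-0.5314)·0.05 = -18.8495
θ' = -0.5314 + (5.9000/3.0)·tan(-0.5)·0.05 = -0.5851
v' = 5.9000 − 1.3000·0.05 = 5.8350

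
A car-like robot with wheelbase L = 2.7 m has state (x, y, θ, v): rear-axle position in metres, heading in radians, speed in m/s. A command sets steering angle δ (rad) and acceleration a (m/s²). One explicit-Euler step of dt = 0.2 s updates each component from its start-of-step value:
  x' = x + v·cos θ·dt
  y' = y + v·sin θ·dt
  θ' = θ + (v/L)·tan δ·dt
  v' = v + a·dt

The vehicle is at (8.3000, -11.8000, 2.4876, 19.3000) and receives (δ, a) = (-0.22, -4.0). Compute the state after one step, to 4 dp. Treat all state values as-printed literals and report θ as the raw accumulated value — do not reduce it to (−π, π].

x' = 8.3000 + 19.3000·cos(2.4876)·0.2 = 5.2365
y' = -11.8000 + 19.3000·sin(2.4876)·0.2 = -9.4517
θ' = 2.4876 + (19.3000/2.7)·tan(-0.22)·0.2 = 2.1679
v' = 19.3000 − 4.0000·0.2 = 18.5000

(5.2365, -9.4517, 2.1679, 18.5000)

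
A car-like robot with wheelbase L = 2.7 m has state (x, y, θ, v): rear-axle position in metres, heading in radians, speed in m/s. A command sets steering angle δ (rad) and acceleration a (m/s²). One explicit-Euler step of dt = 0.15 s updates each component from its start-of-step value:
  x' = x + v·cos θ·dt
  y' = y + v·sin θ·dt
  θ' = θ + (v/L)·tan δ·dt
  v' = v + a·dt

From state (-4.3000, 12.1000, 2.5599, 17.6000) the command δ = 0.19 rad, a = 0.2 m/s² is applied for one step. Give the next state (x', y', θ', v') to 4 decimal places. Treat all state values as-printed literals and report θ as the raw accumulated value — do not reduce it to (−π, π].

x' = -4.3000 + 17.6000·cos(2.5599)·0.15 = -6.5058
y' = 12.1000 + 17.6000·sin(2.5599)·0.15 = 13.5505
θ' = 2.5599 + (17.6000/2.7)·tan(0.19)·0.15 = 2.7479
v' = 17.6000 + 0.2000·0.15 = 17.6300

(-6.5058, 13.5505, 2.7479, 17.6300)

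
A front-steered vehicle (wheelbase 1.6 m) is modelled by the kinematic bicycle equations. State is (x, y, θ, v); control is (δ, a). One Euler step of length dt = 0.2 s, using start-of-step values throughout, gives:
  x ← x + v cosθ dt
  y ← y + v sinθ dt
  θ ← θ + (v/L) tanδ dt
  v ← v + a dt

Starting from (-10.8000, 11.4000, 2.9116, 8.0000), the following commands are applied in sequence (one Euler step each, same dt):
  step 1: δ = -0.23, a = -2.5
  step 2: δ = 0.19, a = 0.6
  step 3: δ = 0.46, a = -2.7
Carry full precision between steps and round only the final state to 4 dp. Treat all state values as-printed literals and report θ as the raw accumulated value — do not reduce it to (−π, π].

after step 1 (δ=-0.23, a=-2.5): (-12.357869, 11.764753, 2.677457, 7.500000)
after step 2 (δ=0.19, a=0.6): (-13.699182, 12.436228, 2.857756, 7.620000)
after step 3 (δ=0.46, a=-2.7): (-15.162204, 12.863010, 3.329671, 7.080000)

(-15.1622, 12.8630, 3.3297, 7.0800)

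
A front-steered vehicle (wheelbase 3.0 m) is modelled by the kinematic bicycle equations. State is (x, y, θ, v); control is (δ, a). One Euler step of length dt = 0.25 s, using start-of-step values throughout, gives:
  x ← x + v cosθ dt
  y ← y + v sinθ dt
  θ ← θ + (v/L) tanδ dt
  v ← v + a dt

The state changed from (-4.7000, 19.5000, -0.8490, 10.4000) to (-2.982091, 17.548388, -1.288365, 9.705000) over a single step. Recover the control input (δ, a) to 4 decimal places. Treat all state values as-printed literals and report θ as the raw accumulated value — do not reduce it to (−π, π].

a = (v'−v)/dt = (-0.695000)/0.25 = -2.7800
Δθ = θ'−θ = -0.439365;  (v·dt/L) = 10.4000·0.25/3.0 = 0.866667
tan δ = Δθ·L/(v·dt) = -0.506960  →  δ = -0.4692

δ = -0.4692, a = -2.7800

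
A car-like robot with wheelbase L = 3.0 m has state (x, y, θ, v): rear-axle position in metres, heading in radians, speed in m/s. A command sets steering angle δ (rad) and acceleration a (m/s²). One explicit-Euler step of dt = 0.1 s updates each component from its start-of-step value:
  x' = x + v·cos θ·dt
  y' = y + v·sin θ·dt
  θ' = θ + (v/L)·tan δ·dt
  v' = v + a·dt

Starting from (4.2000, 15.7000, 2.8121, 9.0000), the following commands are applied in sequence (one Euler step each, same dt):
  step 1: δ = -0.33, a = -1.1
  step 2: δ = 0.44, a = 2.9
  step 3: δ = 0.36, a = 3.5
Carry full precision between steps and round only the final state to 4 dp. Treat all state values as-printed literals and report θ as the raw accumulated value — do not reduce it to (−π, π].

after step 1 (δ=-0.33, a=-1.1): (3.348414, 15.991207, 2.709343, 8.890000)
after step 2 (δ=0.44, a=2.9): (2.541179, 16.363622, 2.848851, 9.180000)
after step 3 (δ=0.36, a=3.5): (1.662235, 16.628538, 2.964030, 9.530000)

(1.6622, 16.6285, 2.9640, 9.5300)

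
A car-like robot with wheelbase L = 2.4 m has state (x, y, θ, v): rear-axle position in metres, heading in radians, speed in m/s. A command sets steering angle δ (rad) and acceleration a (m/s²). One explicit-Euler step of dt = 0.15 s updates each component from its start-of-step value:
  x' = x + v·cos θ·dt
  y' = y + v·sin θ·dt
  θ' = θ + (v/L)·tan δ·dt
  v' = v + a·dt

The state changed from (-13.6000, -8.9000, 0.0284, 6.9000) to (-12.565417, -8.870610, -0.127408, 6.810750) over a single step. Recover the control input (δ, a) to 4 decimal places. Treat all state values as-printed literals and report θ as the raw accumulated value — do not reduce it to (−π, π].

δ = -0.3467, a = -0.5950

a = (v'−v)/dt = (-0.089250)/0.15 = -0.5950
Δθ = θ'−θ = -0.155808;  (v·dt/L) = 6.9000·0.15/2.4 = 0.431250
tan δ = Δθ·L/(v·dt) = -0.361294  →  δ = -0.3467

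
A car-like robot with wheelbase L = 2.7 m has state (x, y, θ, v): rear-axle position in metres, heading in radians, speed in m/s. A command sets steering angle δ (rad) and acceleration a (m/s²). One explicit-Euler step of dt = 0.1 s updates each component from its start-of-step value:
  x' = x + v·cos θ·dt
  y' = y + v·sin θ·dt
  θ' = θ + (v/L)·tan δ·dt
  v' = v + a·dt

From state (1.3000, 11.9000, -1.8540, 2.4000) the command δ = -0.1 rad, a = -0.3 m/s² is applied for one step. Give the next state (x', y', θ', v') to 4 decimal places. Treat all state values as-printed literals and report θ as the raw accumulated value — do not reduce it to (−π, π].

(1.2329, 11.6696, -1.8629, 2.3700)

x' = 1.3000 + 2.4000·cos(-1.8540)·0.1 = 1.2329
y' = 11.9000 + 2.4000·sin(-1.8540)·0.1 = 11.6696
θ' = -1.8540 + (2.4000/2.7)·tan(-0.1)·0.1 = -1.8629
v' = 2.4000 − 0.3000·0.1 = 2.3700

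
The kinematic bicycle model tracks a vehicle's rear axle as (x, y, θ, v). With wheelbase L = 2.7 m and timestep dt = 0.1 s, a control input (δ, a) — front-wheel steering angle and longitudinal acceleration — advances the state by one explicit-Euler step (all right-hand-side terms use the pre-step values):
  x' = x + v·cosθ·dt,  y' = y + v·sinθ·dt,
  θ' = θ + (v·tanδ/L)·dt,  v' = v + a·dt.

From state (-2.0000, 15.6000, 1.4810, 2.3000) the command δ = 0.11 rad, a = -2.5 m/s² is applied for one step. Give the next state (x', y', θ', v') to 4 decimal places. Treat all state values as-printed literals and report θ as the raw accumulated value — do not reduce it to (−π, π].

(-1.9794, 15.8291, 1.4904, 2.0500)

x' = -2.0000 + 2.3000·cos(1.4810)·0.1 = -1.9794
y' = 15.6000 + 2.3000·sin(1.4810)·0.1 = 15.8291
θ' = 1.4810 + (2.3000/2.7)·tan(0.11)·0.1 = 1.4904
v' = 2.3000 − 2.5000·0.1 = 2.0500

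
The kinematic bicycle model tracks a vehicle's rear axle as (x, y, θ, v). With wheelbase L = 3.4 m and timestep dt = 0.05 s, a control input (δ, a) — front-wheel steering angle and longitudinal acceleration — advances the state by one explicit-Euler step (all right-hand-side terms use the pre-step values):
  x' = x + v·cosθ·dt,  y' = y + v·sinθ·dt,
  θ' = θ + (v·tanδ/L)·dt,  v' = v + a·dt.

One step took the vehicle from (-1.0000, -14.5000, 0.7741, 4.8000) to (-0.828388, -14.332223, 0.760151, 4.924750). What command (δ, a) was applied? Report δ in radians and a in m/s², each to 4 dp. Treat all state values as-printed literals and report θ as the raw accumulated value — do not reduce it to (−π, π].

δ = -0.1951, a = 2.4950

a = (v'−v)/dt = (0.124750)/0.05 = 2.4950
Δθ = θ'−θ = -0.013949;  (v·dt/L) = 4.8000·0.05/3.4 = 0.070588
tan δ = Δθ·L/(v·dt) = -0.197611  →  δ = -0.1951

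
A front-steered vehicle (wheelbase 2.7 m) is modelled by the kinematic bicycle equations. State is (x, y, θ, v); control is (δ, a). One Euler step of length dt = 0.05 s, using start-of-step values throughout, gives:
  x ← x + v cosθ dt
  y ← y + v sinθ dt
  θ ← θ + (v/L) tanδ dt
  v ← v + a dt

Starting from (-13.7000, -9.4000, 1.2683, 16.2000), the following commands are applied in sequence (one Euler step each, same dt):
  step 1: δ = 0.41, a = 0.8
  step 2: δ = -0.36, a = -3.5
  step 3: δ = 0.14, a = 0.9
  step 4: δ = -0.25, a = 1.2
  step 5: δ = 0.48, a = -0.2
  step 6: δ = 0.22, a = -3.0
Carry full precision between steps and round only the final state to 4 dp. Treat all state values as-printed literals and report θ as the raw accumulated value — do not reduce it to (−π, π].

after step 1 (δ=0.41, a=0.8): (-13.458698, -8.626777, 1.398689, 16.240000)
after step 2 (δ=-0.36, a=-3.5): (-13.319636, -7.826774, 1.285490, 16.065000)
after step 3 (δ=0.14, a=0.9): (-13.093560, -7.055995, 1.327414, 16.110000)
after step 4 (δ=-0.25, a=1.2): (-12.899445, -6.274234, 1.251237, 16.170000)
after step 5 (δ=0.48, a=-0.2): (-12.645456, -5.506665, 1.407131, 16.160000)
after step 6 (δ=0.22, a=-3.0): (-12.513804, -4.709463, 1.474051, 16.010000)

(-12.5138, -4.7095, 1.4741, 16.0100)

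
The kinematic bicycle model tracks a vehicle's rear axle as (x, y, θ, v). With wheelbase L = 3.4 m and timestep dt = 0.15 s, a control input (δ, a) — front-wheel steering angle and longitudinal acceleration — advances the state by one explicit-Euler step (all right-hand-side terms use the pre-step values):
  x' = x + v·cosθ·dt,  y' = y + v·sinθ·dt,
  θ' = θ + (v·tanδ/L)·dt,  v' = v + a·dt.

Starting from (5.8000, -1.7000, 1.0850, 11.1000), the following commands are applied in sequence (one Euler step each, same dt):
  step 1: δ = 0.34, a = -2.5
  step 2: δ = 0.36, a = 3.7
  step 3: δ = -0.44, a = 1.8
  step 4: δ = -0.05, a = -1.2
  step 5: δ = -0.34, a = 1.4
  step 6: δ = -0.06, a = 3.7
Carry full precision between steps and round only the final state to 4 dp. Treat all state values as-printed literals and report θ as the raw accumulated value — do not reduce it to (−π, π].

after step 1 (δ=0.34, a=-2.5): (6.577410, -0.227635, 1.258227, 10.725000)
after step 2 (δ=0.36, a=3.7): (7.072107, 1.303166, 1.436326, 11.280000)
after step 3 (δ=-0.44, a=1.8): (7.298945, 2.979891, 1.202044, 11.550000)
after step 4 (δ=-0.05, a=-1.2): (7.923428, 4.595929, 1.176545, 11.370000)
after step 5 (δ=-0.34, a=1.4): (8.578541, 6.170590, 0.999104, 11.580000)
after step 6 (δ=-0.06, a=3.7): (9.518355, 7.631384, 0.968414, 12.135000)

(9.5184, 7.6314, 0.9684, 12.1350)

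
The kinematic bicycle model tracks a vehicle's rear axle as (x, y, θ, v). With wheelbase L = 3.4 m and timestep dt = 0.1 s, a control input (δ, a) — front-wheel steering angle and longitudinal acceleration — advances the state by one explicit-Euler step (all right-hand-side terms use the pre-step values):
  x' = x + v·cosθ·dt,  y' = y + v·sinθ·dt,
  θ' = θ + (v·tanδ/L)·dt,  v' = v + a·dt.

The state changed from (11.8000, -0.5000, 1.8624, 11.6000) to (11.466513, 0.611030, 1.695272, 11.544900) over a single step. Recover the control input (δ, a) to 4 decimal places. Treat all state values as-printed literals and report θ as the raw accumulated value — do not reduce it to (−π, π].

a = (v'−v)/dt = (-0.055100)/0.1 = -0.5510
Δθ = θ'−θ = -0.167128;  (v·dt/L) = 11.6000·0.1/3.4 = 0.341176
tan δ = Δθ·L/(v·dt) = -0.489858  →  δ = -0.4555

δ = -0.4555, a = -0.5510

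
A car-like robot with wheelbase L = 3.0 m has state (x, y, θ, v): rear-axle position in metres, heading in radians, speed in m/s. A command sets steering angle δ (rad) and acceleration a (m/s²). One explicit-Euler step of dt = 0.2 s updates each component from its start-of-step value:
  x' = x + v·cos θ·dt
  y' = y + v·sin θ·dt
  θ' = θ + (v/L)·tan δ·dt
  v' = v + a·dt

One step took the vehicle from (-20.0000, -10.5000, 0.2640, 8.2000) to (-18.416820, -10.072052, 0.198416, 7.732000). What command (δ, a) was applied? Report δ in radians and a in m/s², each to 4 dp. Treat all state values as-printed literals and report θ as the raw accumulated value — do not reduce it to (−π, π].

a = (v'−v)/dt = (-0.468000)/0.2 = -2.3400
Δθ = θ'−θ = -0.065584;  (v·dt/L) = 8.2000·0.2/3.0 = 0.546667
tan δ = Δθ·L/(v·dt) = -0.119971  →  δ = -0.1194

δ = -0.1194, a = -2.3400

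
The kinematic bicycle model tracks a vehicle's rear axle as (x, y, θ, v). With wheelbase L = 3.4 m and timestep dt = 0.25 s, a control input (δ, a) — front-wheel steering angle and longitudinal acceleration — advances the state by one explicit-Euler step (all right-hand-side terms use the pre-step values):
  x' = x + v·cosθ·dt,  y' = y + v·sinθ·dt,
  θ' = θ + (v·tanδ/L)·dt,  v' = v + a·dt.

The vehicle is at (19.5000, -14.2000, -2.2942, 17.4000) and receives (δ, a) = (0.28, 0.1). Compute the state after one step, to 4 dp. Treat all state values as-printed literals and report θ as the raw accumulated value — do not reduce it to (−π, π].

(16.6206, -17.4606, -1.9263, 17.4250)

x' = 19.5000 + 17.4000·cos(-2.2942)·0.25 = 16.6206
y' = -14.2000 + 17.4000·sin(-2.2942)·0.25 = -17.4606
θ' = -2.2942 + (17.4000/3.4)·tan(0.28)·0.25 = -1.9263
v' = 17.4000 + 0.1000·0.25 = 17.4250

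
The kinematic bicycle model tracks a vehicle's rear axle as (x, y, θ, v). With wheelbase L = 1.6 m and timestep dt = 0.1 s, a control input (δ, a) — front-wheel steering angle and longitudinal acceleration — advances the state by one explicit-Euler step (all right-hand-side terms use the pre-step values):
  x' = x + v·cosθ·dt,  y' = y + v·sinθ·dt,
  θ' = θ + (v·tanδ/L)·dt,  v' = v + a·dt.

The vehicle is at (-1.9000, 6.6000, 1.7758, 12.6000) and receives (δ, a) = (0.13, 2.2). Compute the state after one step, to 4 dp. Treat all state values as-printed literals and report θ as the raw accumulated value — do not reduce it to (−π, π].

(-2.1565, 7.8336, 1.8788, 12.8200)

x' = -1.9000 + 12.6000·cos(1.7758)·0.1 = -2.1565
y' = 6.6000 + 12.6000·sin(1.7758)·0.1 = 7.8336
θ' = 1.7758 + (12.6000/1.6)·tan(0.13)·0.1 = 1.8788
v' = 12.6000 + 2.2000·0.1 = 12.8200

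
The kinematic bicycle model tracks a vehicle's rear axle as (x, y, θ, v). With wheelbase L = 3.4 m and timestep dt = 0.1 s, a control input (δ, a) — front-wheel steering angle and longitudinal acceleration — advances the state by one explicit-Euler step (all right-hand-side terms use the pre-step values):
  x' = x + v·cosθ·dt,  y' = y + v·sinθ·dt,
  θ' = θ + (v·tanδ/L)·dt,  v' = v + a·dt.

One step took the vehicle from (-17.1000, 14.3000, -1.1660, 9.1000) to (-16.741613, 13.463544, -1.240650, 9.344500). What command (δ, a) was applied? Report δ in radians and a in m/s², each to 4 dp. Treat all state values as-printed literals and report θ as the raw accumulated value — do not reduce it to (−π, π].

a = (v'−v)/dt = (0.244500)/0.1 = 2.4450
Δθ = θ'−θ = -0.074650;  (v·dt/L) = 9.1000·0.1/3.4 = 0.267647
tan δ = Δθ·L/(v·dt) = -0.278912  →  δ = -0.2720

δ = -0.2720, a = 2.4450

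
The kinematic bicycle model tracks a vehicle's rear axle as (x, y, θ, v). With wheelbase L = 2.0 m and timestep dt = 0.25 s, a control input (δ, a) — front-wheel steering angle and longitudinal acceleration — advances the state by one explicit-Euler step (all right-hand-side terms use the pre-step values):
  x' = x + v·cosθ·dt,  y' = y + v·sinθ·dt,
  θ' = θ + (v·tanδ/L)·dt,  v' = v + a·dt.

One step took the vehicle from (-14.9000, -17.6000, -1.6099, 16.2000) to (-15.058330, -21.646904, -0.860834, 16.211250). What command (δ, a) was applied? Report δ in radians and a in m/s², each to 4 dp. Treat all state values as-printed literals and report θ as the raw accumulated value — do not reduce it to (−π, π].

a = (v'−v)/dt = (0.011250)/0.25 = 0.0450
Δθ = θ'−θ = 0.749066;  (v·dt/L) = 16.2000·0.25/2.0 = 2.025000
tan δ = Δθ·L/(v·dt) = 0.369909  →  δ = 0.3543

δ = 0.3543, a = 0.0450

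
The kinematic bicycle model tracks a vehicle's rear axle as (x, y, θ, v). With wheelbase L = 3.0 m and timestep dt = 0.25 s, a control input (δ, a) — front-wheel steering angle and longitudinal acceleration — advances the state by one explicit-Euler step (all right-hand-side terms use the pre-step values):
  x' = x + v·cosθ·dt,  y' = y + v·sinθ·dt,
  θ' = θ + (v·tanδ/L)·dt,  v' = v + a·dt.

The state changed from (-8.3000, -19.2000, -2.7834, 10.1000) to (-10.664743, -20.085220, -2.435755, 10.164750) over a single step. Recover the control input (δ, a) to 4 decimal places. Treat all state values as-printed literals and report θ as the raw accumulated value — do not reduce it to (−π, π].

a = (v'−v)/dt = (0.064750)/0.25 = 0.2590
Δθ = θ'−θ = 0.347645;  (v·dt/L) = 10.1000·0.25/3.0 = 0.841667
tan δ = Δθ·L/(v·dt) = 0.413044  →  δ = 0.3917

δ = 0.3917, a = 0.2590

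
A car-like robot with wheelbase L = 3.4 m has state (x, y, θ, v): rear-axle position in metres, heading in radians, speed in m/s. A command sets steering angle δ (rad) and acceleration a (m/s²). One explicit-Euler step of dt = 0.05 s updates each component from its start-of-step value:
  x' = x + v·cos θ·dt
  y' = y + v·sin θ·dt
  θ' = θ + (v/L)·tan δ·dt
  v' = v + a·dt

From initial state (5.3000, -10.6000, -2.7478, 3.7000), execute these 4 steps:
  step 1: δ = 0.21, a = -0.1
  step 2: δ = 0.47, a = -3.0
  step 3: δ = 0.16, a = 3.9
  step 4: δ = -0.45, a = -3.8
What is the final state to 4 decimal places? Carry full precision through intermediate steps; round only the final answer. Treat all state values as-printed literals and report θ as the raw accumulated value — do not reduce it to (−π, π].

(4.6294, -10.8981, -2.7268, 3.5500)

after step 1 (δ=0.21, a=-0.1): (5.129160, -10.670983, -2.736203, 3.695000)
after step 2 (δ=0.47, a=-3.0): (4.959384, -10.743845, -2.708601, 3.545000)
after step 3 (δ=0.16, a=3.9): (4.798492, -10.818217, -2.700187, 3.740000)
after step 4 (δ=-0.45, a=-3.8): (4.629415, -10.898105, -2.726756, 3.550000)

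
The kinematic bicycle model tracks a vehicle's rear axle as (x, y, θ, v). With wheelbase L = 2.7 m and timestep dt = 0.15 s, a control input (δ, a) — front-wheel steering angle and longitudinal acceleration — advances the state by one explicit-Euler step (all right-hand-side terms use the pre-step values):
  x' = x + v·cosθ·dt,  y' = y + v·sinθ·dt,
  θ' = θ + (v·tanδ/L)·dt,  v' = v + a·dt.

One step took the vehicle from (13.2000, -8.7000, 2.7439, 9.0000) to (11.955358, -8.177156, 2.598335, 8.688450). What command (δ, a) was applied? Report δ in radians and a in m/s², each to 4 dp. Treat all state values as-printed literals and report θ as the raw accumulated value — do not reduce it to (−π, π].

a = (v'−v)/dt = (-0.311550)/0.15 = -2.0770
Δθ = θ'−θ = -0.145565;  (v·dt/L) = 9.0000·0.15/2.7 = 0.500000
tan δ = Δθ·L/(v·dt) = -0.291130  →  δ = -0.2833

δ = -0.2833, a = -2.0770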